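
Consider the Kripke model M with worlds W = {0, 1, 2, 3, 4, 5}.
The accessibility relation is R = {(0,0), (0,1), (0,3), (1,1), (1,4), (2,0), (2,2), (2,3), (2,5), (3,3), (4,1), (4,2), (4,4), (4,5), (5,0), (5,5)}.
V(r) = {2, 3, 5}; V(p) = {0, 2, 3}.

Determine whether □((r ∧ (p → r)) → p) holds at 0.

Yes

Recall that □ψ holds at a world iff ψ holds at every accessible world, and ◇ψ holds iff ψ holds at some accessible world.
At 0: □((r ∧ (p → r)) → p) requires (r ∧ (p → r)) → p at every successor {0, 1, 3}.
  At 0: (r ∧ (p → r)) → p is true.
  At 1: (r ∧ (p → r)) → p is true.
  At 3: (r ∧ (p → r)) → p is true.
So □((r ∧ (p → r)) → p) is true at 0.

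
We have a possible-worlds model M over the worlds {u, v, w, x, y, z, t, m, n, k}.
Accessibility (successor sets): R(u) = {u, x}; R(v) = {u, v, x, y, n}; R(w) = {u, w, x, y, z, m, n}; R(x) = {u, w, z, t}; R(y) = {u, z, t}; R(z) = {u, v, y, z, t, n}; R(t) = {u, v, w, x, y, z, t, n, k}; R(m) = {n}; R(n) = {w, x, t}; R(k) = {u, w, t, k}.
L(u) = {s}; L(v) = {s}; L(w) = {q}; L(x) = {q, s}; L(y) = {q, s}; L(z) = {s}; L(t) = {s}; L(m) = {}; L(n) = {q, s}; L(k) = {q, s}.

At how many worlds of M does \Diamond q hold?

Let φ = \Diamond q. Evaluate φ at each world:
  u (successors {u, x}): φ is true.
  v (successors {u, v, x, y, n}): φ is true.
  w (successors {u, w, x, y, z, m, n}): φ is true.
  x (successors {u, w, z, t}): φ is true.
  y (successors {u, z, t}): φ is false.
  z (successors {u, v, y, z, t, n}): φ is true.
  t (successors {u, v, w, x, y, z, t, n, k}): φ is true.
  m (successors {n}): φ is true.
  n (successors {w, x, t}): φ is true.
  k (successors {u, w, t, k}): φ is true.
For instance, at z:
  At z: \Diamond q requires q at some successor in {u, v, y, z, t, n}.
    q holds at y, so \Diamond q is true at z.
Satisfying worlds: {u, v, w, x, z, t, m, n, k}

9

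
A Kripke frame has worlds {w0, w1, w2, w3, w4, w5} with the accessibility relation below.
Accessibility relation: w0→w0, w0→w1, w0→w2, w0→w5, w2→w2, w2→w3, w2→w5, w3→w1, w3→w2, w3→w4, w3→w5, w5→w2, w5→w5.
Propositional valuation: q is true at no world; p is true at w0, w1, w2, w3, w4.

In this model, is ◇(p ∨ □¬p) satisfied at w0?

Yes

At w0: ◇(p ∨ □¬p) requires p ∨ □¬p at some successor in {w0, w1, w2, w5}.
  p ∨ □¬p holds at w0, so ◇(p ∨ □¬p) is true at w0.
    At w0: p is true, □¬p is false, so p ∨ □¬p is true.
      At w0: □¬p requires ¬p at every successor {w0, w1, w2, w5}.
        ¬p fails at w0, so □¬p is false at w0.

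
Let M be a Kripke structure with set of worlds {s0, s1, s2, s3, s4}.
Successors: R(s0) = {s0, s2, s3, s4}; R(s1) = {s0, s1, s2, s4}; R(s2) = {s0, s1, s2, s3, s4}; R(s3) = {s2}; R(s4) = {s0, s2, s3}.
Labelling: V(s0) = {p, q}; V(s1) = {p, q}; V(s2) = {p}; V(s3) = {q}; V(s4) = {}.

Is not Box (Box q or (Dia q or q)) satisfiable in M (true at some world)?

Let φ = not Box (Box q or (Dia q or q)). Evaluate φ at each world:
  s0 (successors {s0, s2, s3, s4}): φ is false.
  s1 (successors {s0, s1, s2, s4}): φ is false.
  s2 (successors {s0, s1, s2, s3, s4}): φ is false.
  s3 (successors {s2}): φ is false.
  s4 (successors {s0, s2, s3}): φ is false.
For instance, at s4:
  At s4: Box (Box q or (Dia q or q)) is true, so not Box (Box q or (Dia q or q)) is false.
    At s4: Box (Box q or (Dia q or q)) requires Box q or (Dia q or q) at every successor {s0, s2, s3}.
      At s0: Box q or (Dia q or q) is true.
      At s2: Box q or (Dia q or q) is true.
      At s3: Box q or (Dia q or q) is true.
    So Box (Box q or (Dia q or q)) is true at s4.

No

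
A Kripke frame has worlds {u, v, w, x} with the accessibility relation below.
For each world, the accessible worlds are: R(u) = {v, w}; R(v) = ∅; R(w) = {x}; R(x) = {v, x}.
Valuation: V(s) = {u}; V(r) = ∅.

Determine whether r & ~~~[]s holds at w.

No

Recall that []ψ holds at a world iff ψ holds at every accessible world, and <>ψ holds iff ψ holds at some accessible world.
At w: r is false, ~~~[]s is true, so r & ~~~[]s is false.
  At w: ~~[]s is false, so ~~~[]s is true.
    At w: ~[]s is true, so ~~[]s is false.
      At w: []s is false, so ~[]s is true.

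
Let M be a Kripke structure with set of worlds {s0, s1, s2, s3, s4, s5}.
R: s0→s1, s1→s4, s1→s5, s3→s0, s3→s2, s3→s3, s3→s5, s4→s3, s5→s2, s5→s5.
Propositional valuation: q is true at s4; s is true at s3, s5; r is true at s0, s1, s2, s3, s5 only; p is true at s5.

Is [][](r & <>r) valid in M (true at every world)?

Let φ = [][](r & <>r). Evaluate φ at each world:
  s0 (successors {s1}): φ is false.
  s1 (successors {s4, s5}): φ is false.
  s2 (successors ∅): φ is true.
  s3 (successors {s0, s2, s3, s5}): φ is false.
  s4 (successors {s3}): φ is false.
  s5 (successors {s2, s5}): φ is false.
Detail at s0 (counterexample):
  At s0: [][](r & <>r) requires [](r & <>r) at every successor {s1}.
    [](r & <>r) fails at s1, so [][](r & <>r) is false at s0.
      At s1: [](r & <>r) requires r & <>r at every successor {s4, s5}.
        r & <>r fails at s4, so [](r & <>r) is false at s1.

No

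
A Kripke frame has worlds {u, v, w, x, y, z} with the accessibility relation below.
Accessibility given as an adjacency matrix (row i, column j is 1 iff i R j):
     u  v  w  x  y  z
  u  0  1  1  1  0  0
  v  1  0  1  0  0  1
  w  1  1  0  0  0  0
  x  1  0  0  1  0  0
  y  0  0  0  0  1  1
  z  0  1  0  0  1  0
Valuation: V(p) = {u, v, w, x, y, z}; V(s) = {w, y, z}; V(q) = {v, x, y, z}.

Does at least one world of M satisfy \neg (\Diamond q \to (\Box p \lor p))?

No

Let φ = \neg (\Diamond q \to (\Box p \lor p)). Evaluate φ at each world:
  u (successors {v, w, x}): φ is false.
  v (successors {u, w, z}): φ is false.
  w (successors {u, v}): φ is false.
  x (successors {u, x}): φ is false.
  y (successors {y, z}): φ is false.
  z (successors {v, y}): φ is false.
For instance, at x:
  At x: \Diamond q \to (\Box p \lor p) is true, so \neg (\Diamond q \to (\Box p \lor p)) is false.
    At x: \Diamond q is true, \Box p \lor p is true, so \Diamond q \to (\Box p \lor p) is true.
      At x: \Diamond q requires q at some successor in {u, x}.
        q holds at x, so \Diamond q is true at x.
      At x: \Box p is true, p is true, so \Box p \lor p is true.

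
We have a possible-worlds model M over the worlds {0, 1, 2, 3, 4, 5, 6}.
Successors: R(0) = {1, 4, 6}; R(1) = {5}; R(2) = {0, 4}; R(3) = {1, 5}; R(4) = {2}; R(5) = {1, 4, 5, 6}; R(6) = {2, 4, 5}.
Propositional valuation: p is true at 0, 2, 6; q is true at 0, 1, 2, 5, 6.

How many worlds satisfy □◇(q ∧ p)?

4

Let φ = □◇(q ∧ p). Evaluate φ at each world:
  0 (successors {1, 4, 6}): φ is false.
  1 (successors {5}): φ is true.
  2 (successors {0, 4}): φ is true.
  3 (successors {1, 5}): φ is false.
  4 (successors {2}): φ is true.
  5 (successors {1, 4, 5, 6}): φ is false.
  6 (successors {2, 4, 5}): φ is true.
For instance, at 6:
  At 6: □◇(q ∧ p) requires ◇(q ∧ p) at every successor {2, 4, 5}.
      At 2: ◇(q ∧ p) requires q ∧ p at some successor in {0, 4}.
        q ∧ p holds at 0, so ◇(q ∧ p) is true at 2.
      At 4: ◇(q ∧ p) requires q ∧ p at some successor in {2}.
        q ∧ p holds at 2, so ◇(q ∧ p) is true at 4.
      At 5: ◇(q ∧ p) requires q ∧ p at some successor in {1, 4, 5, 6}.
        q ∧ p holds at 6, so ◇(q ∧ p) is true at 5.
  So □◇(q ∧ p) is true at 6.
Satisfying worlds: {1, 2, 4, 6}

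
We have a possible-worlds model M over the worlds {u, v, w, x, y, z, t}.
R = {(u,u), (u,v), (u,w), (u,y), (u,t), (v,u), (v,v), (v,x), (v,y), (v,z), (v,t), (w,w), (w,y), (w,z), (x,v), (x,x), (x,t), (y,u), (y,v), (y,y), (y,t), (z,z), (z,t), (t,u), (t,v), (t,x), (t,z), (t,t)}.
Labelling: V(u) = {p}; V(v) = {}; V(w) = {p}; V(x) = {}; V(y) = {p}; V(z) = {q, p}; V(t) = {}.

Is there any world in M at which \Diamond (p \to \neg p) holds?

Yes

Let φ = \Diamond (p \to \neg p). Evaluate φ at each world:
  u (successors {u, v, w, y, t}): φ is true.
  v (successors {u, v, x, y, z, t}): φ is true.
  w (successors {w, y, z}): φ is false.
  x (successors {v, x, t}): φ is true.
  y (successors {u, v, y, t}): φ is true.
  z (successors {z, t}): φ is true.
  t (successors {u, v, x, z, t}): φ is true.
Detail at u (witness):
  At u: \Diamond (p \to \neg p) requires p \to \neg p at some successor in {u, v, w, y, t}.
    p \to \neg p holds at v, so \Diamond (p \to \neg p) is true at u.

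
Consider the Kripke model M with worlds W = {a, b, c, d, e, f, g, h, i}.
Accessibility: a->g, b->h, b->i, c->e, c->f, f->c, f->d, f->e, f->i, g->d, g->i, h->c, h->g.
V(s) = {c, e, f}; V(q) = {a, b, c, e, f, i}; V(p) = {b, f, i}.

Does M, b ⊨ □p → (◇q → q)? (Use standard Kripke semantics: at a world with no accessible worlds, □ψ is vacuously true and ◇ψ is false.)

At b: □p is false, ◇q → q is true, so □p → (◇q → q) is true.
  At b: □p requires p at every successor {h, i}.
    p fails at h, so □p is false at b.
  At b: ◇q is true, q is true, so ◇q → q is true.
    At b: ◇q requires q at some successor in {h, i}.
      q holds at i, so ◇q is true at b.

Yes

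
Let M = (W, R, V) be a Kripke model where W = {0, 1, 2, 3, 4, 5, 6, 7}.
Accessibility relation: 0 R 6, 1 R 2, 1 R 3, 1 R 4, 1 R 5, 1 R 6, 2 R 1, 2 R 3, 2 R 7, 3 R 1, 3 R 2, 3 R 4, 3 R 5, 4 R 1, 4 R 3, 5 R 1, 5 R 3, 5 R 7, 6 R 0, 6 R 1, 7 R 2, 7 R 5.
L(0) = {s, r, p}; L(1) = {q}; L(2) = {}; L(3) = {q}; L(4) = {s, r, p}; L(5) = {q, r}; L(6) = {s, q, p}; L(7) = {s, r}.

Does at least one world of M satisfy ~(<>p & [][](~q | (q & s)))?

Recall that []ψ holds at a world iff ψ holds at every accessible world, and <>ψ holds iff ψ holds at some accessible world.
Let φ = ~(<>p & [][](~q | (q & s))). Evaluate φ at each world:
  0 (successors {6}): φ is true.
  1 (successors {2, 3, 4, 5, 6}): φ is true.
  2 (successors {1, 3, 7}): φ is true.
  3 (successors {1, 2, 4, 5}): φ is true.
  4 (successors {1, 3}): φ is true.
  5 (successors {1, 3, 7}): φ is true.
  6 (successors {0, 1}): φ is true.
  7 (successors {2, 5}): φ is true.
Detail at 0 (witness):
  At 0: <>p & [][](~q | (q & s)) is false, so ~(<>p & [][](~q | (q & s))) is true.
    At 0: <>p is true, [][](~q | (q & s)) is false, so <>p & [][](~q | (q & s)) is false.
      At 0: <>p requires p at some successor in {6}.
        p holds at 6, so <>p is true at 0.
      At 0: [][](~q | (q & s)) requires [](~q | (q & s)) at every successor {6}.
        [](~q | (q & s)) fails at 6, so [][](~q | (q & s)) is false at 0.

Yes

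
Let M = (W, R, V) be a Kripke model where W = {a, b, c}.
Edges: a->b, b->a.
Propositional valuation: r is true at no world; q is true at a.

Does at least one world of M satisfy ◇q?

Let φ = ◇q. Evaluate φ at each world:
  a (successors {b}): φ is false.
  b (successors {a}): φ is true.
  c (successors ∅): φ is false.
Detail at b (witness):
  At b: ◇q requires q at some successor in {a}.
    q holds at a, so ◇q is true at b.

Yes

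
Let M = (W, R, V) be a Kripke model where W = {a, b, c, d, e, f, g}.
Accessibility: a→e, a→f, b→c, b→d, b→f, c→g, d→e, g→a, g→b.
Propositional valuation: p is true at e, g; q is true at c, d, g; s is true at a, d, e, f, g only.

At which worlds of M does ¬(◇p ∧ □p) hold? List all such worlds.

a, b, e, f, g

Let φ = ¬(◇p ∧ □p). Evaluate φ at each world:
  a (successors {e, f}): φ is true.
  b (successors {c, d, f}): φ is true.
  c (successors {g}): φ is false.
  d (successors {e}): φ is false.
  e (successors ∅): φ is true.
  f (successors ∅): φ is true.
  g (successors {a, b}): φ is true.
For instance, at g:
  At g: ◇p ∧ □p is false, so ¬(◇p ∧ □p) is true.
    At g: ◇p is false, □p is false, so ◇p ∧ □p is false.
      At g: ◇p requires p at some successor in {a, b}.
        At a: p is false.
        At b: p is false.
      So ◇p is false at g.
      At g: □p requires p at every successor {a, b}.
        p fails at a, so □p is false at g.
Satisfying worlds: {a, b, e, f, g}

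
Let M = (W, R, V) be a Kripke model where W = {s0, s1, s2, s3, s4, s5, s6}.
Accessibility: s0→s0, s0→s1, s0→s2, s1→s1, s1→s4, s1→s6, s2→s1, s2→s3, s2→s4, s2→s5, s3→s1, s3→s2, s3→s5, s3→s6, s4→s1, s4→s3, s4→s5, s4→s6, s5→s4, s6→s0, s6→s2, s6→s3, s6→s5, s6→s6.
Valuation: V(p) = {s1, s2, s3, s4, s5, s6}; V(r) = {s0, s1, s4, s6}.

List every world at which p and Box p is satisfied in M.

Let φ = p and Box p. Evaluate φ at each world:
  s0 (successors {s0, s1, s2}): φ is false.
  s1 (successors {s1, s4, s6}): φ is true.
  s2 (successors {s1, s3, s4, s5}): φ is true.
  s3 (successors {s1, s2, s5, s6}): φ is true.
  s4 (successors {s1, s3, s5, s6}): φ is true.
  s5 (successors {s4}): φ is true.
  s6 (successors {s0, s2, s3, s5, s6}): φ is false.
For instance, at s2:
  At s2: p is true, Box p is true, so p and Box p is true.
    At s2: Box p requires p at every successor {s1, s3, s4, s5}.
      At s1: p is true.
      At s3: p is true.
      At s4: p is true.
      At s5: p is true.
    So Box p is true at s2.
Satisfying worlds: {s1, s2, s3, s4, s5}

s1, s2, s3, s4, s5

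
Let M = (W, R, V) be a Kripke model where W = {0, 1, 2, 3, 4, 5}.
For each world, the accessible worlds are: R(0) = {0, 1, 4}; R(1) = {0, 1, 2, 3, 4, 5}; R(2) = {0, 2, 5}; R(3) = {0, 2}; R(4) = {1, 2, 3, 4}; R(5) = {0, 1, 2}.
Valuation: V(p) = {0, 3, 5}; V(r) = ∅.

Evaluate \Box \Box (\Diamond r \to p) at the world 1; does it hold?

Recall that \Box ψ holds at a world iff ψ holds at every accessible world, and \Diamond ψ holds iff ψ holds at some accessible world.
At 1: \Box \Box (\Diamond r \to p) requires \Box (\Diamond r \to p) at every successor {0, 1, 2, 3, 4, 5}.
  At 0: \Box (\Diamond r \to p) is true.
  At 1: \Box (\Diamond r \to p) is true.
  At 2: \Box (\Diamond r \to p) is true.
  At 3: \Box (\Diamond r \to p) is true.
  At 4: \Box (\Diamond r \to p) is true.
  At 5: \Box (\Diamond r \to p) is true.
So \Box \Box (\Diamond r \to p) is true at 1.

Yes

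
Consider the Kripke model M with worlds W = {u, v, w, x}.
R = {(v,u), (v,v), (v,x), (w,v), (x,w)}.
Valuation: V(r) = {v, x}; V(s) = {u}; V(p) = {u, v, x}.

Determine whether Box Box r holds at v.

No

Recall that Box ψ holds at a world iff ψ holds at every accessible world, and Dia ψ holds iff ψ holds at some accessible world.
At v: Box Box r requires Box r at every successor {u, v, x}.
  Box r fails at v, so Box Box r is false at v.
    At v: Box r requires r at every successor {u, v, x}.
      r fails at u, so Box r is false at v.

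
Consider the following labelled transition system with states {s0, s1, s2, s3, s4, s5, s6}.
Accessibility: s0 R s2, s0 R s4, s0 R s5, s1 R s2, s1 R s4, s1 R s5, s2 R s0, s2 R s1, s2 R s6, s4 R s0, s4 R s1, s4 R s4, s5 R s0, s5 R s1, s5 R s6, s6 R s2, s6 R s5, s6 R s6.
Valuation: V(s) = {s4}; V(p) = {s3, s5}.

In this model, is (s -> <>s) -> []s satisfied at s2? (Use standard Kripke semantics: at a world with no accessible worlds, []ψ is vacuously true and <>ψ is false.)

No

At s2: s -> <>s is true, []s is false, so (s -> <>s) -> []s is false.
  At s2: s is false, <>s is false, so s -> <>s is true.
    At s2: <>s requires s at some successor in {s0, s1, s6}.
      At s0: s is false.
      At s1: s is false.
      At s6: s is false.
    So <>s is false at s2.
  At s2: []s requires s at every successor {s0, s1, s6}.
    s fails at s0, so []s is false at s2.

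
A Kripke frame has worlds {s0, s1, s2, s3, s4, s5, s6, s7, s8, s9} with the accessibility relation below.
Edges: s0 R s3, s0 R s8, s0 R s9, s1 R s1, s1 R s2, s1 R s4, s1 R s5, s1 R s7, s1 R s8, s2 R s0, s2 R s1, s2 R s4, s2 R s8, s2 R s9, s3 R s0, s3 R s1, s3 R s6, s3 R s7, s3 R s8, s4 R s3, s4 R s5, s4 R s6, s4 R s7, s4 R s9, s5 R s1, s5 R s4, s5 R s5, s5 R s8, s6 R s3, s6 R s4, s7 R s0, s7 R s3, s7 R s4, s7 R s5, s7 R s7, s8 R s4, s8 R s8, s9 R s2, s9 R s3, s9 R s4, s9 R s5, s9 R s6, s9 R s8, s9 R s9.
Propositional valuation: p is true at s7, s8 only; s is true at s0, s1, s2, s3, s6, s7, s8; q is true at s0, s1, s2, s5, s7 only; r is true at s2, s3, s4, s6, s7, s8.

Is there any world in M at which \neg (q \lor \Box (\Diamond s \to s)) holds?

Let φ = \neg (q \lor \Box (\Diamond s \to s)). Evaluate φ at each world:
  s0 (successors {s3, s8, s9}): φ is false.
  s1 (successors {s1, s2, s4, s5, s7, s8}): φ is false.
  s2 (successors {s0, s1, s4, s8, s9}): φ is false.
  s3 (successors {s0, s1, s6, s7, s8}): φ is false.
  s4 (successors {s3, s5, s6, s7, s9}): φ is true.
  s5 (successors {s1, s4, s5, s8}): φ is false.
  s6 (successors {s3, s4}): φ is true.
  s7 (successors {s0, s3, s4, s5, s7}): φ is false.
  s8 (successors {s4, s8}): φ is true.
  s9 (successors {s2, s3, s4, s5, s6, s8, s9}): φ is true.
Detail at s4 (witness):
  At s4: q \lor \Box (\Diamond s \to s) is false, so \neg (q \lor \Box (\Diamond s \to s)) is true.
    At s4: q is false, \Box (\Diamond s \to s) is false, so q \lor \Box (\Diamond s \to s) is false.
      At s4: \Box (\Diamond s \to s) requires \Diamond s \to s at every successor {s3, s5, s6, s7, s9}.
        \Diamond s \to s fails at s5, so \Box (\Diamond s \to s) is false at s4.

Yes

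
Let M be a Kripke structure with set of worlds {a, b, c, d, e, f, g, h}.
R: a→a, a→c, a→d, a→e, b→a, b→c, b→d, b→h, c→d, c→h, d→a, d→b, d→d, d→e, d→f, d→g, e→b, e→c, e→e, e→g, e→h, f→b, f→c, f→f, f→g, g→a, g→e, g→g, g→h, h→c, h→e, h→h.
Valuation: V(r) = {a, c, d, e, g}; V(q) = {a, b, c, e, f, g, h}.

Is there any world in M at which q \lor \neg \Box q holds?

Yes

Recall that \Box ψ holds at a world iff ψ holds at every accessible world, and \Diamond ψ holds iff ψ holds at some accessible world.
Let φ = q \lor \neg \Box q. Evaluate φ at each world:
  a (successors {a, c, d, e}): φ is true.
  b (successors {a, c, d, h}): φ is true.
  c (successors {d, h}): φ is true.
  d (successors {a, b, d, e, f, g}): φ is true.
  e (successors {b, c, e, g, h}): φ is true.
  f (successors {b, c, f, g}): φ is true.
  g (successors {a, e, g, h}): φ is true.
  h (successors {c, e, h}): φ is true.
Detail at a (witness):
  At a: q is true, \neg \Box q is true, so q \lor \neg \Box q is true.
    At a: \Box q is false, so \neg \Box q is true.
      At a: \Box q requires q at every successor {a, c, d, e}.
        q fails at d, so \Box q is false at a.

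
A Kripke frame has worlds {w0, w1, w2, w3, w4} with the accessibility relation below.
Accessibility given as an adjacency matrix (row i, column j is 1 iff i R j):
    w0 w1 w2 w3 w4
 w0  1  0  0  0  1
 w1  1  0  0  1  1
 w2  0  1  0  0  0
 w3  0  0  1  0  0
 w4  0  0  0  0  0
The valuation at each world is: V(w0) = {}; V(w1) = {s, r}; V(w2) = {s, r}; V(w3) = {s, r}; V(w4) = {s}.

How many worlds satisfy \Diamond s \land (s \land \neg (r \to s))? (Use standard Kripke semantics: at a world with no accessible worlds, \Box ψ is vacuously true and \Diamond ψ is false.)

0

Let φ = \Diamond s \land (s \land \neg (r \to s)). Evaluate φ at each world:
  w0 (successors {w0, w4}): φ is false.
  w1 (successors {w0, w3, w4}): φ is false.
  w2 (successors {w1}): φ is false.
  w3 (successors {w2}): φ is false.
  w4 (successors ∅): φ is false.
For instance, at w2:
  At w2: \Diamond s is true, s \land \neg (r \to s) is false, so \Diamond s \land (s \land \neg (r \to s)) is false.
    At w2: \Diamond s requires s at some successor in {w1}.
      s holds at w1, so \Diamond s is true at w2.
Satisfying worlds: none.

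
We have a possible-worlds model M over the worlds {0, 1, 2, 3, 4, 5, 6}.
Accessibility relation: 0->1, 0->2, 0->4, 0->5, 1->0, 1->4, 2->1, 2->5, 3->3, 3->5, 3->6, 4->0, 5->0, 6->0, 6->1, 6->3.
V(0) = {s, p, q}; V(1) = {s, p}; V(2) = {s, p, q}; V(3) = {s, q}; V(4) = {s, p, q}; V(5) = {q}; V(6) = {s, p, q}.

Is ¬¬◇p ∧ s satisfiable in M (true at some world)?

Yes

Let φ = ¬¬◇p ∧ s. Evaluate φ at each world:
  0 (successors {1, 2, 4, 5}): φ is true.
  1 (successors {0, 4}): φ is true.
  2 (successors {1, 5}): φ is true.
  3 (successors {3, 5, 6}): φ is true.
  4 (successors {0}): φ is true.
  5 (successors {0}): φ is false.
  6 (successors {0, 1, 3}): φ is true.
Detail at 0 (witness):
  At 0: ¬¬◇p is true, s is true, so ¬¬◇p ∧ s is true.
    At 0: ¬◇p is false, so ¬¬◇p is true.
      At 0: ◇p is true, so ¬◇p is false.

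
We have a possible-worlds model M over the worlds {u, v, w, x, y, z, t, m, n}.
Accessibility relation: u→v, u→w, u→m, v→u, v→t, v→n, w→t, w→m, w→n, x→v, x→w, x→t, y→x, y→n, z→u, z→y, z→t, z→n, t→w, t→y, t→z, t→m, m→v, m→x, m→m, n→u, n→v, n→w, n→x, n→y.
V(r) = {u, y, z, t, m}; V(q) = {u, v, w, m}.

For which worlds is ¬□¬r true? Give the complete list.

u, v, w, x, z, t, m, n

Let φ = ¬□¬r. Evaluate φ at each world:
  u (successors {v, w, m}): φ is true.
  v (successors {u, t, n}): φ is true.
  w (successors {t, m, n}): φ is true.
  x (successors {v, w, t}): φ is true.
  y (successors {x, n}): φ is false.
  z (successors {u, y, t, n}): φ is true.
  t (successors {w, y, z, m}): φ is true.
  m (successors {v, x, m}): φ is true.
  n (successors {u, v, w, x, y}): φ is true.
For instance, at n:
  At n: □¬r is false, so ¬□¬r is true.
    At n: □¬r requires ¬r at every successor {u, v, w, x, y}.
      ¬r fails at u, so □¬r is false at n.
Satisfying worlds: {u, v, w, x, z, t, m, n}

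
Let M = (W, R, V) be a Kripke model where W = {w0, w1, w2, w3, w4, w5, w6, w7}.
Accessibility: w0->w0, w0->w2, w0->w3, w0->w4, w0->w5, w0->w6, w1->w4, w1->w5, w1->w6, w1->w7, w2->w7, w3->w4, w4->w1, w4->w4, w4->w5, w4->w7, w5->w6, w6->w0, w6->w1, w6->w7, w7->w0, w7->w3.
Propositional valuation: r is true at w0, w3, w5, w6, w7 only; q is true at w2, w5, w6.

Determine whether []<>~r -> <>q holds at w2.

At w2: []<>~r is false, <>q is false, so []<>~r -> <>q is true.
  At w2: []<>~r requires <>~r at every successor {w7}.
    <>~r fails at w7, so []<>~r is false at w2.
      At w7: <>~r requires ~r at some successor in {w0, w3}.
        At w0: ~r is false.
        At w3: ~r is false.
      So <>~r is false at w7.
  At w2: <>q requires q at some successor in {w7}.
    At w7: q is false.
  So <>q is false at w2.

Yes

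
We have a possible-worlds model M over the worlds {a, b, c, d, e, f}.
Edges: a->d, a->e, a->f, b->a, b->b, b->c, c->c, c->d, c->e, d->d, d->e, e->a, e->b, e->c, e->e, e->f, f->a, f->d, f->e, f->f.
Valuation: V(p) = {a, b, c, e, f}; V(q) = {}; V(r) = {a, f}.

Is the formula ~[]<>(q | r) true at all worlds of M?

Recall that []ψ holds at a world iff ψ holds at every accessible world, and <>ψ holds iff ψ holds at some accessible world.
Let φ = ~[]<>(q | r). Evaluate φ at each world:
  a (successors {d, e, f}): φ is true.
  b (successors {a, b, c}): φ is true.
  c (successors {c, d, e}): φ is true.
  d (successors {d, e}): φ is true.
  e (successors {a, b, c, e, f}): φ is true.
  f (successors {a, d, e, f}): φ is true.
For instance, at a:
  At a: []<>(q | r) is false, so ~[]<>(q | r) is true.
    At a: []<>(q | r) requires <>(q | r) at every successor {d, e, f}.
      <>(q | r) fails at d, so []<>(q | r) is false at a.

Yes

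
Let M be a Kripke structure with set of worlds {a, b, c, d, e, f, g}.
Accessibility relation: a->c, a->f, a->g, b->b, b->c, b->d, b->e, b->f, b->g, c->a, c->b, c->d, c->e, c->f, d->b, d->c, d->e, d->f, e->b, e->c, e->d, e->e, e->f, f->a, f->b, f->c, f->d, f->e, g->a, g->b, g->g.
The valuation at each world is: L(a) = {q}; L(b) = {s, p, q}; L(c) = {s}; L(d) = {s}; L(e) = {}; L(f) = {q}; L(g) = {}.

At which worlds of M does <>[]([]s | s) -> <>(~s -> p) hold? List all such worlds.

Let φ = <>[]([]s | s) -> <>(~s -> p). Evaluate φ at each world:
  a (successors {c, f, g}): φ is true.
  b (successors {b, c, d, e, f, g}): φ is true.
  c (successors {a, b, d, e, f}): φ is true.
  d (successors {b, c, e, f}): φ is true.
  e (successors {b, c, d, e, f}): φ is true.
  f (successors {a, b, c, d, e}): φ is true.
  g (successors {a, b, g}): φ is true.
For instance, at f:
  At f: <>[]([]s | s) is false, <>(~s -> p) is true, so <>[]([]s | s) -> <>(~s -> p) is true.
    At f: <>[]([]s | s) requires []([]s | s) at some successor in {a, b, c, d, e}.
      At a: []([]s | s) is false.
      At b: []([]s | s) is false.
      At c: []([]s | s) is false.
      At d: []([]s | s) is false.
      At e: []([]s | s) is false.
    So <>[]([]s | s) is false at f.
    At f: <>(~s -> p) requires ~s -> p at some successor in {a, b, c, d, e}.
      ~s -> p holds at b, so <>(~s -> p) is true at f.
Satisfying worlds: {a, b, c, d, e, f, g}

a, b, c, d, e, f, g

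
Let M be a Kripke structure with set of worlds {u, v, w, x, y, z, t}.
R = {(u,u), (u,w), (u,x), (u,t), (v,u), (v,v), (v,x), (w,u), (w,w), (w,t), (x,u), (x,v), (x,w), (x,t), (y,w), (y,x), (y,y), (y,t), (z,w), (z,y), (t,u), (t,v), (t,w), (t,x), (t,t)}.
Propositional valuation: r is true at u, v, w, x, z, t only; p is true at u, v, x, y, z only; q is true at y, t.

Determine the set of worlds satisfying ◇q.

Let φ = ◇q. Evaluate φ at each world:
  u (successors {u, w, x, t}): φ is true.
  v (successors {u, v, x}): φ is false.
  w (successors {u, w, t}): φ is true.
  x (successors {u, v, w, t}): φ is true.
  y (successors {w, x, y, t}): φ is true.
  z (successors {w, y}): φ is true.
  t (successors {u, v, w, x, t}): φ is true.
For instance, at t:
  At t: ◇q requires q at some successor in {u, v, w, x, t}.
    q holds at t, so ◇q is true at t.
Satisfying worlds: {u, w, x, y, z, t}

u, w, x, y, z, t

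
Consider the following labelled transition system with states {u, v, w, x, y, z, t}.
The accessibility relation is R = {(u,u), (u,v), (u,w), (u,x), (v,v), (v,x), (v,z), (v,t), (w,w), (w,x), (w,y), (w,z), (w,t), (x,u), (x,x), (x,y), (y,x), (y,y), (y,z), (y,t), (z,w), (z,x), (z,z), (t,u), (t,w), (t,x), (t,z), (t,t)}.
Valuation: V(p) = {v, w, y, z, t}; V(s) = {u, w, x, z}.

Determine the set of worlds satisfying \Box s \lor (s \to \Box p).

Let φ = \Box s \lor (s \to \Box p). Evaluate φ at each world:
  u (successors {u, v, w, x}): φ is false.
  v (successors {v, x, z, t}): φ is true.
  w (successors {w, x, y, z, t}): φ is false.
  x (successors {u, x, y}): φ is false.
  y (successors {x, y, z, t}): φ is true.
  z (successors {w, x, z}): φ is true.
  t (successors {u, w, x, z, t}): φ is true.
For instance, at u:
  At u: \Box s is false, s \to \Box p is false, so \Box s \lor (s \to \Box p) is false.
    At u: \Box s requires s at every successor {u, v, w, x}.
      s fails at v, so \Box s is false at u.
    At u: s is true, \Box p is false, so s \to \Box p is false.
      At u: \Box p requires p at every successor {u, v, w, x}.
        p fails at u, so \Box p is false at u.
Satisfying worlds: {v, y, z, t}

v, y, z, t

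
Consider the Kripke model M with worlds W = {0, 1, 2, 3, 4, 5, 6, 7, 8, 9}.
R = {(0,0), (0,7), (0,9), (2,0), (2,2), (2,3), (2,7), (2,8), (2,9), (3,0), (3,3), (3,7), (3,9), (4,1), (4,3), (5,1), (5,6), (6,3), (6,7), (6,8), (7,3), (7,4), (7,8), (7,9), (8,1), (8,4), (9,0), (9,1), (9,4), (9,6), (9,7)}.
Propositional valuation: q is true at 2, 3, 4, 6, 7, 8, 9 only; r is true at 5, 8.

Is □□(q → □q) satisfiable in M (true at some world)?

Let φ = □□(q → □q). Evaluate φ at each world:
  0 (successors {0, 7, 9}): φ is false.
  1 (successors ∅): φ is true.
  2 (successors {0, 2, 3, 7, 8, 9}): φ is false.
  3 (successors {0, 3, 7, 9}): φ is false.
  4 (successors {1, 3}): φ is false.
  5 (successors {1, 6}): φ is false.
  6 (successors {3, 7, 8}): φ is false.
  7 (successors {3, 4, 8, 9}): φ is false.
  8 (successors {1, 4}): φ is false.
  9 (successors {0, 1, 4, 6, 7}): φ is false.
Detail at 1 (witness):
  At 1: no accessible worlds, so □□(q → □q) holds vacuously.

Yes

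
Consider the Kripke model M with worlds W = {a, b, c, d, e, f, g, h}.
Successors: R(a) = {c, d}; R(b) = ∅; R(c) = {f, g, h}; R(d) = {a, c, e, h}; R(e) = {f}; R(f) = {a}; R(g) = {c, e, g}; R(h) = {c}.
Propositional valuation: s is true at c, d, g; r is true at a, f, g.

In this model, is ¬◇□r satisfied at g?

At g: ◇□r is true, so ¬◇□r is false.
  At g: ◇□r requires □r at some successor in {c, e, g}.
    □r holds at e, so ◇□r is true at g.
      At e: □r requires r at every successor {f}.
        At f: r is true.
      So □r is true at e.

No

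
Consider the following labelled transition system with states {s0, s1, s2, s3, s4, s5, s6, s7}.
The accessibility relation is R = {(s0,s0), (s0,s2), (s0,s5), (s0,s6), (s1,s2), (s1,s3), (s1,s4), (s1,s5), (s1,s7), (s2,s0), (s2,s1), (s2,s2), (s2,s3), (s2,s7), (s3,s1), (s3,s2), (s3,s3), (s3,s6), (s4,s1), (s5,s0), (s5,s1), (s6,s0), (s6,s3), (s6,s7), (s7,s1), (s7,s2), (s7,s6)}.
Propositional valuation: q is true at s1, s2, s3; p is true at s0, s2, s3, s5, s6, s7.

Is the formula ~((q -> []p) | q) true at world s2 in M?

At s2: (q -> []p) | q is true, so ~((q -> []p) | q) is false.
  At s2: q -> []p is false, q is true, so (q -> []p) | q is true.
    At s2: q is true, []p is false, so q -> []p is false.
      At s2: []p requires p at every successor {s0, s1, s2, s3, s7}.
        p fails at s1, so []p is false at s2.

No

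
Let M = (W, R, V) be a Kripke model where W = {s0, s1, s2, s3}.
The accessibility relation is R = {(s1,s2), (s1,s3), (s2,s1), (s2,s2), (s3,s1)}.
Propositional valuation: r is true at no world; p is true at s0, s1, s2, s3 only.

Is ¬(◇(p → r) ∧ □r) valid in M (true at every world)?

Yes

Let φ = ¬(◇(p → r) ∧ □r). Evaluate φ at each world:
  s0 (successors ∅): φ is true.
  s1 (successors {s2, s3}): φ is true.
  s2 (successors {s1, s2}): φ is true.
  s3 (successors {s1}): φ is true.
For instance, at s3:
  At s3: ◇(p → r) ∧ □r is false, so ¬(◇(p → r) ∧ □r) is true.
    At s3: ◇(p → r) is false, □r is false, so ◇(p → r) ∧ □r is false.
      At s3: ◇(p → r) requires p → r at some successor in {s1}.
        At s1: p → r is false.
      So ◇(p → r) is false at s3.
      At s3: □r requires r at every successor {s1}.
        r fails at s1, so □r is false at s3.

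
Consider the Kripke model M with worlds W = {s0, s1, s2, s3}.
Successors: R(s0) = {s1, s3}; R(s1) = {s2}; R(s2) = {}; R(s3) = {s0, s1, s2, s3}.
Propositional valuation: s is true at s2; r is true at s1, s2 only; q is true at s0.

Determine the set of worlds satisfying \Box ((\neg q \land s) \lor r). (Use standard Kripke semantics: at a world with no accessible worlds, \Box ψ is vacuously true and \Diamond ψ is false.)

s1, s2

Let φ = \Box ((\neg q \land s) \lor r). Evaluate φ at each world:
  s0 (successors {s1, s3}): φ is false.
  s1 (successors {s2}): φ is true.
  s2 (successors ∅): φ is true.
  s3 (successors {s0, s1, s2, s3}): φ is false.
For instance, at s1:
  At s1: \Box ((\neg q \land s) \lor r) requires (\neg q \land s) \lor r at every successor {s2}.
    At s2: (\neg q \land s) \lor r is true.
  So \Box ((\neg q \land s) \lor r) is true at s1.
Satisfying worlds: {s1, s2}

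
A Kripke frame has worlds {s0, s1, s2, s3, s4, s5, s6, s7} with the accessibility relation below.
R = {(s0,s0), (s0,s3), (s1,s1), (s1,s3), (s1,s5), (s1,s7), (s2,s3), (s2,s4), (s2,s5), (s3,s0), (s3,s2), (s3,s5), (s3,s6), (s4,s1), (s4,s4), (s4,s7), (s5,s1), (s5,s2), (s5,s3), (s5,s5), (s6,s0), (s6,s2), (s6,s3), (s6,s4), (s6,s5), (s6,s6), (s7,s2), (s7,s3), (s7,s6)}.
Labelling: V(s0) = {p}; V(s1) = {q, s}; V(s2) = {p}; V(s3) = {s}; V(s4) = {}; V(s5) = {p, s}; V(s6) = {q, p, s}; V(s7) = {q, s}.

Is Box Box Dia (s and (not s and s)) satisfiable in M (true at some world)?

No

Recall that Box ψ holds at a world iff ψ holds at every accessible world, and Dia ψ holds iff ψ holds at some accessible world.
Let φ = Box Box Dia (s and (not s and s)). Evaluate φ at each world:
  s0 (successors {s0, s3}): φ is false.
  s1 (successors {s1, s3, s5, s7}): φ is false.
  s2 (successors {s3, s4, s5}): φ is false.
  s3 (successors {s0, s2, s5, s6}): φ is false.
  s4 (successors {s1, s4, s7}): φ is false.
  s5 (successors {s1, s2, s3, s5}): φ is false.
  s6 (successors {s0, s2, s3, s4, s5, s6}): φ is false.
  s7 (successors {s2, s3, s6}): φ is false.
For instance, at s4:
  At s4: Box Box Dia (s and (not s and s)) requires Box Dia (s and (not s and s)) at every successor {s1, s4, s7}.
    Box Dia (s and (not s and s)) fails at s1, so Box Box Dia (s and (not s and s)) is false at s4.
      At s1: Box Dia (s and (not s and s)) requires Dia (s and (not s and s)) at every successor {s1, s3, s5, s7}.
        Dia (s and (not s and s)) fails at s1, so Box Dia (s and (not s and s)) is false at s1.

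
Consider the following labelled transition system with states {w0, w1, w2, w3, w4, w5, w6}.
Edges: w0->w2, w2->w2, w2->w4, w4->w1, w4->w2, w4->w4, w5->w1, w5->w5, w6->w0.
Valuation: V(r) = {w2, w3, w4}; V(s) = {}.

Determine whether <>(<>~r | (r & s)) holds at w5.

Yes

At w5: <>(<>~r | (r & s)) requires <>~r | (r & s) at some successor in {w1, w5}.
  <>~r | (r & s) holds at w5, so <>(<>~r | (r & s)) is true at w5.
    At w5: <>~r is true, r & s is false, so <>~r | (r & s) is true.
      At w5: <>~r requires ~r at some successor in {w1, w5}.
        ~r holds at w1, so <>~r is true at w5.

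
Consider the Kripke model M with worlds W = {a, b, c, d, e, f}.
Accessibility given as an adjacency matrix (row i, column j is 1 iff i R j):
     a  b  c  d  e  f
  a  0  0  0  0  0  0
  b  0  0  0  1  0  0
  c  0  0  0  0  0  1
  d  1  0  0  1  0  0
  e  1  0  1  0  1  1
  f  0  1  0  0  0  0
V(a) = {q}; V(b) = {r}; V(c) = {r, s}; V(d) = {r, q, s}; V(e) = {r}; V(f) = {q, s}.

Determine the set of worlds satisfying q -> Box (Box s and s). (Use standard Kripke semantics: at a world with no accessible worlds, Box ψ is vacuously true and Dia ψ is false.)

a, b, c, e

Let φ = q -> Box (Box s and s). Evaluate φ at each world:
  a (successors ∅): φ is true.
  b (successors {d}): φ is true.
  c (successors {f}): φ is true.
  d (successors {a, d}): φ is false.
  e (successors {a, c, e, f}): φ is true.
  f (successors {b}): φ is false.
For instance, at b:
  At b: q is false, Box (Box s and s) is false, so q -> Box (Box s and s) is true.
    At b: Box (Box s and s) requires Box s and s at every successor {d}.
      Box s and s fails at d, so Box (Box s and s) is false at b.
Satisfying worlds: {a, b, c, e}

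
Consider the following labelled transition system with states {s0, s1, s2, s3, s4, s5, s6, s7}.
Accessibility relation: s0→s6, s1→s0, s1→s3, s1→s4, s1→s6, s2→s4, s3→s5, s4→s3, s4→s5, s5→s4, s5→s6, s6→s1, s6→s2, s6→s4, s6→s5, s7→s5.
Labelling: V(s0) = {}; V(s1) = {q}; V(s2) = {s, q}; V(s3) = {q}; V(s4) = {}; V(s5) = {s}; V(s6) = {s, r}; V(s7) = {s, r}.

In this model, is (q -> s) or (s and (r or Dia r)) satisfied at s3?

No

Recall that Dia ψ holds at a world iff ψ holds at some accessible world.
At s3: q -> s is false, s and (r or Dia r) is false, so (q -> s) or (s and (r or Dia r)) is false.
  At s3: s is false, r or Dia r is false, so s and (r or Dia r) is false.
    At s3: r is false, Dia r is false, so r or Dia r is false.
      At s3: Dia r requires r at some successor in {s5}.
        At s5: r is false.
      So Dia r is false at s3.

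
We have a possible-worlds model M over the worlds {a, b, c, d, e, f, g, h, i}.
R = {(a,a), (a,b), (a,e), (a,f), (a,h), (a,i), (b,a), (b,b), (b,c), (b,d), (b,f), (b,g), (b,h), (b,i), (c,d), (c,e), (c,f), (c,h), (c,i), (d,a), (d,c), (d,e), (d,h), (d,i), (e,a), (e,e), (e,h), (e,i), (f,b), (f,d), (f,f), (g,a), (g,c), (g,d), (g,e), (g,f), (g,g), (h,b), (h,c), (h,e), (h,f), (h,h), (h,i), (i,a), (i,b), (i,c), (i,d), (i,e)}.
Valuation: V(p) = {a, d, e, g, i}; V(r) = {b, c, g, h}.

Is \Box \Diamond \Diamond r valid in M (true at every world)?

Let φ = \Box \Diamond \Diamond r. Evaluate φ at each world:
  a (successors {a, b, e, f, h, i}): φ is true.
  b (successors {a, b, c, d, f, g, h, i}): φ is true.
  c (successors {d, e, f, h, i}): φ is true.
  d (successors {a, c, e, h, i}): φ is true.
  e (successors {a, e, h, i}): φ is true.
  f (successors {b, d, f}): φ is true.
  g (successors {a, c, d, e, f, g}): φ is true.
  h (successors {b, c, e, f, h, i}): φ is true.
  i (successors {a, b, c, d, e}): φ is true.
For instance, at a:
  At a: \Box \Diamond \Diamond r requires \Diamond \Diamond r at every successor {a, b, e, f, h, i}.
    At a: \Diamond \Diamond r is true.
    At b: \Diamond \Diamond r is true.
    At e: \Diamond \Diamond r is true.
    At f: \Diamond \Diamond r is true.
    At h: \Diamond \Diamond r is true.
    At i: \Diamond \Diamond r is true.
  So \Box \Diamond \Diamond r is true at a.

Yes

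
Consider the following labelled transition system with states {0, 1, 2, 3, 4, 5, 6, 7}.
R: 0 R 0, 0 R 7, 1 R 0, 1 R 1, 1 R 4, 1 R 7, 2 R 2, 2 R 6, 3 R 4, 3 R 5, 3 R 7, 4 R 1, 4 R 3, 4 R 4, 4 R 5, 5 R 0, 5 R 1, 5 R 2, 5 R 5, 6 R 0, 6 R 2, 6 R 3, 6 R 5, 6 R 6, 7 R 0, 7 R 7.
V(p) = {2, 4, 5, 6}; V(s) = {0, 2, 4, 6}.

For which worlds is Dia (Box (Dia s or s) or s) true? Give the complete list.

Recall that Box ψ holds at a world iff ψ holds at every accessible world, and Dia ψ holds iff ψ holds at some accessible world.
Let φ = Dia (Box (Dia s or s) or s). Evaluate φ at each world:
  0 (successors {0, 7}): φ is true.
  1 (successors {0, 1, 4, 7}): φ is true.
  2 (successors {2, 6}): φ is true.
  3 (successors {4, 5, 7}): φ is true.
  4 (successors {1, 3, 4, 5}): φ is true.
  5 (successors {0, 1, 2, 5}): φ is true.
  6 (successors {0, 2, 3, 5, 6}): φ is true.
  7 (successors {0, 7}): φ is true.
For instance, at 7:
  At 7: Dia (Box (Dia s or s) or s) requires Box (Dia s or s) or s at some successor in {0, 7}.
    Box (Dia s or s) or s holds at 0, so Dia (Box (Dia s or s) or s) is true at 7.
      At 0: Box (Dia s or s) is true, s is true, so Box (Dia s or s) or s is true.
Satisfying worlds: {0, 1, 2, 3, 4, 5, 6, 7}

0, 1, 2, 3, 4, 5, 6, 7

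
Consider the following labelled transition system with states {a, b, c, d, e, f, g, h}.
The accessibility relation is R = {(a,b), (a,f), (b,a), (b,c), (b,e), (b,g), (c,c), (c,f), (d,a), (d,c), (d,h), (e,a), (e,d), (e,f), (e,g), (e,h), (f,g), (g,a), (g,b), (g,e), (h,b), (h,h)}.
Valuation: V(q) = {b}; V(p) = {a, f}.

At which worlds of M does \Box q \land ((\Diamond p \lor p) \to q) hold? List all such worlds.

none

Let φ = \Box q \land ((\Diamond p \lor p) \to q). Evaluate φ at each world:
  a (successors {b, f}): φ is false.
  b (successors {a, c, e, g}): φ is false.
  c (successors {c, f}): φ is false.
  d (successors {a, c, h}): φ is false.
  e (successors {a, d, f, g, h}): φ is false.
  f (successors {g}): φ is false.
  g (successors {a, b, e}): φ is false.
  h (successors {b, h}): φ is false.
For instance, at h:
  At h: \Box q is false, (\Diamond p \lor p) \to q is true, so \Box q \land ((\Diamond p \lor p) \to q) is false.
    At h: \Box q requires q at every successor {b, h}.
      q fails at h, so \Box q is false at h.
    At h: \Diamond p \lor p is false, q is false, so (\Diamond p \lor p) \to q is true.
      At h: \Diamond p is false, p is false, so \Diamond p \lor p is false.
Satisfying worlds: none.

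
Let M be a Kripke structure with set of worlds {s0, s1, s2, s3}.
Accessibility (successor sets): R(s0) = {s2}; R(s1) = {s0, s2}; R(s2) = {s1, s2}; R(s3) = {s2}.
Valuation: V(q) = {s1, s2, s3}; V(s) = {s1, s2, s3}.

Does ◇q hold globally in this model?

Yes

Recall that ◇ψ holds at a world iff ψ holds at some accessible world.
Let φ = ◇q. Evaluate φ at each world:
  s0 (successors {s2}): φ is true.
  s1 (successors {s0, s2}): φ is true.
  s2 (successors {s1, s2}): φ is true.
  s3 (successors {s2}): φ is true.
For instance, at s0:
  At s0: ◇q requires q at some successor in {s2}.
    q holds at s2, so ◇q is true at s0.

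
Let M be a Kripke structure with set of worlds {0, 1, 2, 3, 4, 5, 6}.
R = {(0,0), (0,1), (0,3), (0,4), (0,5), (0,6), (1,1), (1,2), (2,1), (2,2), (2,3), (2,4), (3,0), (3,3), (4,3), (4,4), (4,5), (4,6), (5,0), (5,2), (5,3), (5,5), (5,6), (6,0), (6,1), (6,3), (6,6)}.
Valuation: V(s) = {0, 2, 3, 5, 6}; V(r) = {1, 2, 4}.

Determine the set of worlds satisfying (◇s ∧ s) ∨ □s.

0, 2, 3, 5, 6

Let φ = (◇s ∧ s) ∨ □s. Evaluate φ at each world:
  0 (successors {0, 1, 3, 4, 5, 6}): φ is true.
  1 (successors {1, 2}): φ is false.
  2 (successors {1, 2, 3, 4}): φ is true.
  3 (successors {0, 3}): φ is true.
  4 (successors {3, 4, 5, 6}): φ is false.
  5 (successors {0, 2, 3, 5, 6}): φ is true.
  6 (successors {0, 1, 3, 6}): φ is true.
For instance, at 3:
  At 3: ◇s ∧ s is true, □s is true, so (◇s ∧ s) ∨ □s is true.
    At 3: ◇s is true, s is true, so ◇s ∧ s is true.
      At 3: ◇s requires s at some successor in {0, 3}.
        s holds at 0, so ◇s is true at 3.
    At 3: □s requires s at every successor {0, 3}.
      At 0: s is true.
      At 3: s is true.
    So □s is true at 3.
Satisfying worlds: {0, 2, 3, 5, 6}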